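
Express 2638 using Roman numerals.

Convert 2638 to Roman numerals:
  2638 contains 2×1000 (MM)
  638 contains 1×500 (D)
  138 contains 1×100 (C)
  38 contains 3×10 (XXX)
  8 contains 1×5 (V)
  3 contains 3×1 (III)

MMDCXXXVIII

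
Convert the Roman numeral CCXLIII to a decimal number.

CCXLIII: C=100, C=100, XL=40, I=1, I=1, I=1
100 + 100 + 40 + 1 + 1 + 1 = 243

243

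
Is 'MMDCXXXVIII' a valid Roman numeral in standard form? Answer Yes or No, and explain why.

'MMDCXXXVIII': Check the rules: uses only the symbols I, V, X, L, C, D, M; no symbol is repeated more than three times in a row; V, L and D each appear at most once; no smaller symbol precedes a larger one (values never increase from left to right). Value: M (1000) + M (1000) + D (500) + C (100) + X (10) + X (10) + X (10) + V (5) + I (1) + I (1) + I (1) = 2638. So it is a valid standard Roman numeral.

Yes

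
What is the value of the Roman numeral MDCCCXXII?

MDCCCXXII: M=1000, D=500, C=100, C=100, C=100, X=10, X=10, I=1, I=1
1000 + 500 + 100 + 100 + 100 + 10 + 10 + 1 + 1 = 1822

1822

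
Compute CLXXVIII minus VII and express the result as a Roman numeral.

CLXXVIII = 178
VII = 7
178 - 7 = 171

CLXXI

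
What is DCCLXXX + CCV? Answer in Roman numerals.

DCCLXXX = 780
CCV = 205
780 + 205 = 985

CMLXXXV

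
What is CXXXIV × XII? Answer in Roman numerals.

CXXXIV = 134
XII = 12
134 × 12 = 1608

MDCVIII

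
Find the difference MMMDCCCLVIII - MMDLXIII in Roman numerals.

MMMDCCCLVIII = 3858
MMDLXIII = 2563
3858 - 2563 = 1295

MCCXCV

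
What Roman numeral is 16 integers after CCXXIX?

CCXXIX = 229
229 + 16 = 245

CCXLV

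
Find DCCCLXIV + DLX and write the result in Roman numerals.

DCCCLXIV = 864
DLX = 560
864 + 560 = 1424

MCDXXIV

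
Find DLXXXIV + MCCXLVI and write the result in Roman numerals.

DLXXXIV = 584
MCCXLVI = 1246
584 + 1246 = 1830

MDCCCXXX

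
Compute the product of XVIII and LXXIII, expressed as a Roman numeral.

XVIII = 18
LXXIII = 73
18 × 73 = 1314

MCCCXIV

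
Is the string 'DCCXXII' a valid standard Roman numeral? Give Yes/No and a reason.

'DCCXXII': Check the rules: uses only the symbols I, V, X, L, C, D, M; no symbol is repeated more than three times in a row; V, L and D each appear at most once; no smaller symbol precedes a larger one (values never increase from left to right). Value: D (500) + C (100) + C (100) + X (10) + X (10) + I (1) + I (1) = 722. So it is a valid standard Roman numeral.

Yes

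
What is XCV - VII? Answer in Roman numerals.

XCV = 95
VII = 7
95 - 7 = 88

LXXXVIII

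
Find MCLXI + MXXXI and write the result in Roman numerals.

MCLXI = 1161
MXXXI = 1031
1161 + 1031 = 2192

MMCXCII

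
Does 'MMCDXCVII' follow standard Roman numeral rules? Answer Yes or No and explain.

'MMCDXCVII': Check the rules: uses only the symbols I, V, X, L, C, D, M; no symbol is repeated more than three times in a row; V, L and D each appear at most once; the only places a smaller symbol precedes a larger one are the allowed subtractive pairs CD, XC, the symbol right after such a pair (if any) is smaller than the pair's first symbol, and otherwise the values never increase from left to right. Value: M (1000) + M (1000) + CD (400) + XC (90) + V (5) + I (1) + I (1) = 2497. So it is a valid standard Roman numeral.

Yes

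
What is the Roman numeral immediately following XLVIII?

XLVIII = 48, so the next integer is 48 + 1 = 49

XLIX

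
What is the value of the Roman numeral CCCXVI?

CCCXVI: C=100, C=100, C=100, X=10, V=5, I=1
100 + 100 + 100 + 10 + 5 + 1 = 316

316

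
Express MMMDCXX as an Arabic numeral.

MMMDCXX: M=1000, M=1000, M=1000, D=500, C=100, X=10, X=10
1000 + 1000 + 1000 + 500 + 100 + 10 + 10 = 3620

3620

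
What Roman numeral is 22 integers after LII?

LII = 52
52 + 22 = 74

LXXIV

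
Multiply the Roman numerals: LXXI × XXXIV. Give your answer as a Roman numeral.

LXXI = 71
XXXIV = 34
71 × 34 = 2414

MMCDXIV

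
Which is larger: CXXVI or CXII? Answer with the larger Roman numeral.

CXXVI = 126
CXII = 112
126 is larger

CXXVI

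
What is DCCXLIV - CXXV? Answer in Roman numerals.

DCCXLIV = 744
CXXV = 125
744 - 125 = 619

DCXIX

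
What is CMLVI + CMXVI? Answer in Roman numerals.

CMLVI = 956
CMXVI = 916
956 + 916 = 1872

MDCCCLXXII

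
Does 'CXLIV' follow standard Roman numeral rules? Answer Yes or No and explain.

'CXLIV': Check the rules: uses only the symbols I, V, X, L, C, D, M; no symbol is repeated more than three times in a row; V, L and D each appear at most once; the only places a smaller symbol precedes a larger one are the allowed subtractive pairs XL, IV, the symbol right after such a pair (if any) is smaller than the pair's first symbol, and otherwise the values never increase from left to right. Value: C (100) + XL (40) + IV (4) = 144. So it is a valid standard Roman numeral.

Yes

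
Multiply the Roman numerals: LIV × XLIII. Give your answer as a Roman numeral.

LIV = 54
XLIII = 43
54 × 43 = 2322

MMCCCXXII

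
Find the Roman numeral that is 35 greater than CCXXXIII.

CCXXXIII = 233
233 + 35 = 268

CCLXVIII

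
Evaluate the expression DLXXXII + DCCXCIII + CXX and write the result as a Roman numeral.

DLXXXII = 582, DCCXCIII = 793, CXX = 120
582 + 793 = 1375
1375 + 120 = 1495

MCDXCV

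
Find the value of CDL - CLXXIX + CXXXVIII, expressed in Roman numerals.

CDL = 450, CLXXIX = 179, CXXXVIII = 138
450 - 179 = 271
271 + 138 = 409

CDIX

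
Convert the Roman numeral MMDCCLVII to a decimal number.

MMDCCLVII: M=1000, M=1000, D=500, C=100, C=100, L=50, V=5, I=1, I=1
1000 + 1000 + 500 + 100 + 100 + 50 + 5 + 1 + 1 = 2757

2757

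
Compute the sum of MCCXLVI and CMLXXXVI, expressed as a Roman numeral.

MCCXLVI = 1246
CMLXXXVI = 986
1246 + 986 = 2232

MMCCXXXII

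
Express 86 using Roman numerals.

Convert 86 to Roman numerals:
  86 contains 1×50 (L)
  36 contains 3×10 (XXX)
  6 contains 1×5 (V)
  1 contains 1×1 (I)

LXXXVI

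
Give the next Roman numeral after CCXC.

CCXC = 290, so the next integer is 290 + 1 = 291

CCXCI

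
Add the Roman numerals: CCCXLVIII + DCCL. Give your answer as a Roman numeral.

CCCXLVIII = 348
DCCL = 750
348 + 750 = 1098

MXCVIII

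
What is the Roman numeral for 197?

Convert 197 to Roman numerals:
  197 contains 1×100 (C)
  97 contains 1×90 (XC)
  7 contains 1×5 (V)
  2 contains 2×1 (II)

CXCVII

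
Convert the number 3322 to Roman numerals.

Convert 3322 to Roman numerals:
  3322 contains 3×1000 (MMM)
  322 contains 3×100 (CCC)
  22 contains 2×10 (XX)
  2 contains 2×1 (II)

MMMCCCXXII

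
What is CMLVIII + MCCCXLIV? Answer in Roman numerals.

CMLVIII = 958
MCCCXLIV = 1344
958 + 1344 = 2302

MMCCCII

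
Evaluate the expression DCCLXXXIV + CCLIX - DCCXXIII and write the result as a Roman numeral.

DCCLXXXIV = 784, CCLIX = 259, DCCXXIII = 723
784 + 259 = 1043
1043 - 723 = 320

CCCXX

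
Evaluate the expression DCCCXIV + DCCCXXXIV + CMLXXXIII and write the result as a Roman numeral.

DCCCXIV = 814, DCCCXXXIV = 834, CMLXXXIII = 983
814 + 834 = 1648
1648 + 983 = 2631

MMDCXXXI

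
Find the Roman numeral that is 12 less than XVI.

XVI = 16
16 - 12 = 4

IV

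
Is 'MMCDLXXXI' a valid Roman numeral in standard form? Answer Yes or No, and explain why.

'MMCDLXXXI': Check the rules: uses only the symbols I, V, X, L, C, D, M; no symbol is repeated more than three times in a row; V, L and D each appear at most once; the only place a smaller symbol precedes a larger one is the allowed subtractive pair CD, the symbol right after such a pair (if any) is smaller than the pair's first symbol, and otherwise the values never increase from left to right. Value: M (1000) + M (1000) + CD (400) + L (50) + X (10) + X (10) + X (10) + I (1) = 2481. So it is a valid standard Roman numeral.

Yes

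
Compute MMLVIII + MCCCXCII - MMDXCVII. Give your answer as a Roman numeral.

MMLVIII = 2058, MCCCXCII = 1392, MMDXCVII = 2597
2058 + 1392 = 3450
3450 - 2597 = 853

DCCCLIII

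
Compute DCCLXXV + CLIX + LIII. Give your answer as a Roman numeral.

DCCLXXV = 775, CLIX = 159, LIII = 53
775 + 159 = 934
934 + 53 = 987

CMLXXXVII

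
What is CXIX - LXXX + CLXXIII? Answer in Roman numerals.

CXIX = 119, LXXX = 80, CLXXIII = 173
119 - 80 = 39
39 + 173 = 212

CCXII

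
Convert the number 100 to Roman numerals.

Convert 100 to Roman numerals:
  100 contains 1×100 (C)

C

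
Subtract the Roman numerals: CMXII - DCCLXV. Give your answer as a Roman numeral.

CMXII = 912
DCCLXV = 765
912 - 765 = 147

CXLVII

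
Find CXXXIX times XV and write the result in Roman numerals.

CXXXIX = 139
XV = 15
139 × 15 = 2085

MMLXXXV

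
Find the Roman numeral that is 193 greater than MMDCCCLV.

MMDCCCLV = 2855
2855 + 193 = 3048

MMMXLVIII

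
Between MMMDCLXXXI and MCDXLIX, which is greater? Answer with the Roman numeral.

MMMDCLXXXI = 3681
MCDXLIX = 1449
3681 is larger

MMMDCLXXXI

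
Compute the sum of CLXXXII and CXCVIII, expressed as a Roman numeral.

CLXXXII = 182
CXCVIII = 198
182 + 198 = 380

CCCLXXX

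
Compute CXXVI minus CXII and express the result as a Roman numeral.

CXXVI = 126
CXII = 112
126 - 112 = 14

XIV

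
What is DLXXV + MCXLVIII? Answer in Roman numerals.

DLXXV = 575
MCXLVIII = 1148
575 + 1148 = 1723

MDCCXXIII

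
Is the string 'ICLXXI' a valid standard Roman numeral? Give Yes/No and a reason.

'ICLXXI': Invalid subtractive combination: IC

No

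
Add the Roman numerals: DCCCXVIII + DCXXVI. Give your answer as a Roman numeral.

DCCCXVIII = 818
DCXXVI = 626
818 + 626 = 1444

MCDXLIV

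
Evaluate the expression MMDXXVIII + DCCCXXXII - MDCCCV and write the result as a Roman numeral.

MMDXXVIII = 2528, DCCCXXXII = 832, MDCCCV = 1805
2528 + 832 = 3360
3360 - 1805 = 1555

MDLV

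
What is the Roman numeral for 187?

Convert 187 to Roman numerals:
  187 contains 1×100 (C)
  87 contains 1×50 (L)
  37 contains 3×10 (XXX)
  7 contains 1×5 (V)
  2 contains 2×1 (II)

CLXXXVII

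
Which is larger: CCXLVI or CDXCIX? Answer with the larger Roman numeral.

CCXLVI = 246
CDXCIX = 499
499 is larger

CDXCIX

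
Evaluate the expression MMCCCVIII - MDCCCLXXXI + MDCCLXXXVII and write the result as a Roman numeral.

MMCCCVIII = 2308, MDCCCLXXXI = 1881, MDCCLXXXVII = 1787
2308 - 1881 = 427
427 + 1787 = 2214

MMCCXIV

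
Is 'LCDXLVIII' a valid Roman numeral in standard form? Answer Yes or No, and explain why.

'LCDXLVIII': L should not appear more than once

No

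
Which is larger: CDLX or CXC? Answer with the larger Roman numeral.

CDLX = 460
CXC = 190
460 is larger

CDLX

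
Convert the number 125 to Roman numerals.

Convert 125 to Roman numerals:
  125 contains 1×100 (C)
  25 contains 2×10 (XX)
  5 contains 1×5 (V)

CXXV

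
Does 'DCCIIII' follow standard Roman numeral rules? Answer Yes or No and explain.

'DCCIIII': More than 3 consecutive I's

No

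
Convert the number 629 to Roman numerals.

Convert 629 to Roman numerals:
  629 contains 1×500 (D)
  129 contains 1×100 (C)
  29 contains 2×10 (XX)
  9 contains 1×9 (IX)

DCXXIX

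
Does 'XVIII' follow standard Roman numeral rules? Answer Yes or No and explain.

'XVIII': Check the rules: uses only the symbols I, V, X, L, C, D, M; no symbol is repeated more than three times in a row; V, L and D each appear at most once; no smaller symbol precedes a larger one (values never increase from left to right). Value: X (10) + V (5) + I (1) + I (1) + I (1) = 18. So it is a valid standard Roman numeral.

Yes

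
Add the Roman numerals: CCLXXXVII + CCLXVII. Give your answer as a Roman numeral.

CCLXXXVII = 287
CCLXVII = 267
287 + 267 = 554

DLIV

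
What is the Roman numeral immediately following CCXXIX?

CCXXIX = 229; next is 230

CCXXX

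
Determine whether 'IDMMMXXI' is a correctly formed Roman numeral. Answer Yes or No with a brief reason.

'IDMMMXXI': Invalid subtractive combination: ID

No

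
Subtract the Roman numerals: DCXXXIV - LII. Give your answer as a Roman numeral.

DCXXXIV = 634
LII = 52
634 - 52 = 582

DLXXXII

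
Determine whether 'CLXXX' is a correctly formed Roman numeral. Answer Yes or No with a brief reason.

'CLXXX': Check the rules: uses only the symbols I, V, X, L, C, D, M; no symbol is repeated more than three times in a row; V, L and D each appear at most once; no smaller symbol precedes a larger one (values never increase from left to right). Value: C (100) + L (50) + X (10) + X (10) + X (10) = 180. So it is a valid standard Roman numeral.

Yes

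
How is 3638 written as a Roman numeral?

Convert 3638 to Roman numerals:
  3638 contains 3×1000 (MMM)
  638 contains 1×500 (D)
  138 contains 1×100 (C)
  38 contains 3×10 (XXX)
  8 contains 1×5 (V)
  3 contains 3×1 (III)

MMMDCXXXVIII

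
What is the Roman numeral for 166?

Convert 166 to Roman numerals:
  166 contains 1×100 (C)
  66 contains 1×50 (L)
  16 contains 1×10 (X)
  6 contains 1×5 (V)
  1 contains 1×1 (I)

CLXVI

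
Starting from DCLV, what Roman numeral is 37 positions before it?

DCLV = 655
655 - 37 = 618

DCXVIII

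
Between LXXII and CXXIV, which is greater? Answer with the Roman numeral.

LXXII = 72
CXXIV = 124
124 is larger

CXXIV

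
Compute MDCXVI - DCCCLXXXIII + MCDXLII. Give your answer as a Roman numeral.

MDCXVI = 1616, DCCCLXXXIII = 883, MCDXLII = 1442
1616 - 883 = 733
733 + 1442 = 2175

MMCLXXV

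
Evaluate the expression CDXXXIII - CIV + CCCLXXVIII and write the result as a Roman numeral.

CDXXXIII = 433, CIV = 104, CCCLXXVIII = 378
433 - 104 = 329
329 + 378 = 707

DCCVII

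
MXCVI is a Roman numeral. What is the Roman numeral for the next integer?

MXCVI = 1096; next is 1097

MXCVII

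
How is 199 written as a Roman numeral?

Convert 199 to Roman numerals:
  199 contains 1×100 (C)
  99 contains 1×90 (XC)
  9 contains 1×9 (IX)

CXCIX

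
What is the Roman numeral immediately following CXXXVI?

CXXXVI = 136, so the next integer is 136 + 1 = 137

CXXXVII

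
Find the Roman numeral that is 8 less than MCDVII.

MCDVII = 1407
1407 - 8 = 1399

MCCCXCIX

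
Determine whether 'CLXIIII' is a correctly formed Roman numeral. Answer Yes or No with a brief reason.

'CLXIIII': More than 3 consecutive I's

No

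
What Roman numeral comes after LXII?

LXII = 62, so the next integer is 62 + 1 = 63

LXIII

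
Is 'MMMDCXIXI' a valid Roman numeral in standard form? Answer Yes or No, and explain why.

'MMMDCXIXI': I cannot come right after the subtractive pair IX: once I is subtracted in IX, the next symbol must be smaller than I

No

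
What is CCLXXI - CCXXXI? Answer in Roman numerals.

CCLXXI = 271
CCXXXI = 231
271 - 231 = 40

XL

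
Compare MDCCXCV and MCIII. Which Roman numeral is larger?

MDCCXCV = 1795
MCIII = 1103
1795 is larger

MDCCXCV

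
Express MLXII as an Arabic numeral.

MLXII: M=1000, L=50, X=10, I=1, I=1
1000 + 50 + 10 + 1 + 1 = 1062

1062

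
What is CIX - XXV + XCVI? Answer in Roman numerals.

CIX = 109, XXV = 25, XCVI = 96
109 - 25 = 84
84 + 96 = 180

CLXXX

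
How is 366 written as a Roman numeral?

Convert 366 to Roman numerals:
  366 contains 3×100 (CCC)
  66 contains 1×50 (L)
  16 contains 1×10 (X)
  6 contains 1×5 (V)
  1 contains 1×1 (I)

CCCLXVI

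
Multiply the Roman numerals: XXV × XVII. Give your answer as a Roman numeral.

XXV = 25
XVII = 17
25 × 17 = 425

CDXXV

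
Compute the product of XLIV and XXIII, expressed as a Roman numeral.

XLIV = 44
XXIII = 23
44 × 23 = 1012

MXII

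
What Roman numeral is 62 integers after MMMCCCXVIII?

MMMCCCXVIII = 3318
3318 + 62 = 3380

MMMCCCLXXX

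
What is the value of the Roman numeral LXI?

LXI: L=50, X=10, I=1
50 + 10 + 1 = 61

61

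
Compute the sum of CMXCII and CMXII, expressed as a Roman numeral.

CMXCII = 992
CMXII = 912
992 + 912 = 1904

MCMIV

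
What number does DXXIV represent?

DXXIV: D=500, X=10, X=10, IV=4
500 + 10 + 10 + 4 = 524

524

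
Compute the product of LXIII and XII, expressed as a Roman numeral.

LXIII = 63
XII = 12
63 × 12 = 756

DCCLVI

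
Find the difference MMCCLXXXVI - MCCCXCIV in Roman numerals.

MMCCLXXXVI = 2286
MCCCXCIV = 1394
2286 - 1394 = 892

DCCCXCII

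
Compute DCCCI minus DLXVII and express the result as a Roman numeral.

DCCCI = 801
DLXVII = 567
801 - 567 = 234

CCXXXIV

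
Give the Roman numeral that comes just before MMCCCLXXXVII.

MMCCCLXXXVII = 2387; previous is 2386

MMCCCLXXXVI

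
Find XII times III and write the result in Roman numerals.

XII = 12
III = 3
12 × 3 = 36

XXXVI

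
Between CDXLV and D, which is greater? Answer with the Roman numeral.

CDXLV = 445
D = 500
500 is larger

D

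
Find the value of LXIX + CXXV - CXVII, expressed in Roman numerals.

LXIX = 69, CXXV = 125, CXVII = 117
69 + 125 = 194
194 - 117 = 77

LXXVII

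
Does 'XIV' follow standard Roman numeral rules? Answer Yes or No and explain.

'XIV': Check the rules: uses only the symbols I, V, X, L, C, D, M; no symbol is repeated more than three times in a row; V, L and D each appear at most once; the only place a smaller symbol precedes a larger one is the allowed subtractive pair IV, the symbol right after such a pair (if any) is smaller than the pair's first symbol, and otherwise the values never increase from left to right. Value: X (10) + IV (4) = 14. So it is a valid standard Roman numeral.

Yes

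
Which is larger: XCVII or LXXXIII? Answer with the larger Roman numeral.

XCVII = 97
LXXXIII = 83
97 is larger

XCVII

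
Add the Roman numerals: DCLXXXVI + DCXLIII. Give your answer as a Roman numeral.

DCLXXXVI = 686
DCXLIII = 643
686 + 643 = 1329

MCCCXXIX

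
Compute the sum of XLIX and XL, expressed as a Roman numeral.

XLIX = 49
XL = 40
49 + 40 = 89

LXXXIX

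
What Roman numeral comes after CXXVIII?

CXXVIII = 128; next is 129

CXXIX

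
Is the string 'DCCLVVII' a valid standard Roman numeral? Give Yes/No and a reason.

'DCCLVVII': V should not appear more than once

No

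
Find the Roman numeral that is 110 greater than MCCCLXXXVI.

MCCCLXXXVI = 1386
1386 + 110 = 1496

MCDXCVI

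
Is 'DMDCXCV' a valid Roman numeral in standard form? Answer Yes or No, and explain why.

'DMDCXCV': D should not appear more than once

No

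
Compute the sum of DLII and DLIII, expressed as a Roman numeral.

DLII = 552
DLIII = 553
552 + 553 = 1105

MCV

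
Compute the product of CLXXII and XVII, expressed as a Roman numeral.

CLXXII = 172
XVII = 17
172 × 17 = 2924

MMCMXXIV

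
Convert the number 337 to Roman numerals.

Convert 337 to Roman numerals:
  337 contains 3×100 (CCC)
  37 contains 3×10 (XXX)
  7 contains 1×5 (V)
  2 contains 2×1 (II)

CCCXXXVII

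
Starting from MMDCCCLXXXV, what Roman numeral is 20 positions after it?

MMDCCCLXXXV = 2885
2885 + 20 = 2905

MMCMV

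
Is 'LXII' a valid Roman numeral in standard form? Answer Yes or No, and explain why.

'LXII': Check the rules: uses only the symbols I, V, X, L, C, D, M; no symbol is repeated more than three times in a row; V, L and D each appear at most once; no smaller symbol precedes a larger one (values never increase from left to right). Value: L (50) + X (10) + I (1) + I (1) = 62. So it is a valid standard Roman numeral.

Yes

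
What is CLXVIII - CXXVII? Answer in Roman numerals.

CLXVIII = 168
CXXVII = 127
168 - 127 = 41

XLI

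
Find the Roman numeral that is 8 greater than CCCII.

CCCII = 302
302 + 8 = 310

CCCX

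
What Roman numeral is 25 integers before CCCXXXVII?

CCCXXXVII = 337
337 - 25 = 312

CCCXII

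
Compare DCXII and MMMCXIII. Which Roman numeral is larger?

DCXII = 612
MMMCXIII = 3113
3113 is larger

MMMCXIII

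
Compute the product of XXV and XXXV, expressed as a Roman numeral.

XXV = 25
XXXV = 35
25 × 35 = 875

DCCCLXXV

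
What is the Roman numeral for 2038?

Convert 2038 to Roman numerals:
  2038 contains 2×1000 (MM)
  38 contains 3×10 (XXX)
  8 contains 1×5 (V)
  3 contains 3×1 (III)

MMXXXVIII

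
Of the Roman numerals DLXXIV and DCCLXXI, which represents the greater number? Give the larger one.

DLXXIV = 574
DCCLXXI = 771
771 is larger

DCCLXXI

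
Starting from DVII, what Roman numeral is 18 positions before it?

DVII = 507
507 - 18 = 489

CDLXXXIX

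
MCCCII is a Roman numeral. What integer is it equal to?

MCCCII: M=1000, C=100, C=100, C=100, I=1, I=1
1000 + 100 + 100 + 100 + 1 + 1 = 1302

1302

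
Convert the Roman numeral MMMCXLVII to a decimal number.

MMMCXLVII: M=1000, M=1000, M=1000, C=100, XL=40, V=5, I=1, I=1
1000 + 1000 + 1000 + 100 + 40 + 5 + 1 + 1 = 3147

3147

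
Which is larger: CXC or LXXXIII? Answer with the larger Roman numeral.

CXC = 190
LXXXIII = 83
190 is larger

CXC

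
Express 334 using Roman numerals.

Convert 334 to Roman numerals:
  334 contains 3×100 (CCC)
  34 contains 3×10 (XXX)
  4 contains 1×4 (IV)

CCCXXXIV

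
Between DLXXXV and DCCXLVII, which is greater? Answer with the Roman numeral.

DLXXXV = 585
DCCXLVII = 747
747 is larger

DCCXLVII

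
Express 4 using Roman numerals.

Convert 4 to Roman numerals:
  4 contains 1×4 (IV)

IV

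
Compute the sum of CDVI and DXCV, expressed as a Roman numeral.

CDVI = 406
DXCV = 595
406 + 595 = 1001

MI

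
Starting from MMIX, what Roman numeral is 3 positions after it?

MMIX = 2009
2009 + 3 = 2012

MMXII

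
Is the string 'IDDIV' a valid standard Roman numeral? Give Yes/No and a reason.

'IDDIV': D should not appear more than once

No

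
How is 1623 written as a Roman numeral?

Convert 1623 to Roman numerals:
  1623 contains 1×1000 (M)
  623 contains 1×500 (D)
  123 contains 1×100 (C)
  23 contains 2×10 (XX)
  3 contains 3×1 (III)

MDCXXIII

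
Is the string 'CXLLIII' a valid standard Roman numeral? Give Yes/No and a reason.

'CXLLIII': L should not appear more than once

No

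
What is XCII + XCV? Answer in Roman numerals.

XCII = 92
XCV = 95
92 + 95 = 187

CLXXXVII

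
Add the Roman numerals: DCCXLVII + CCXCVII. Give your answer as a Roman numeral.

DCCXLVII = 747
CCXCVII = 297
747 + 297 = 1044

MXLIV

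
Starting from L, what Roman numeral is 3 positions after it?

L = 50
50 + 3 = 53

LIII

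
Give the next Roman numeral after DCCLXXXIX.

DCCLXXXIX = 789, so the next integer is 789 + 1 = 790

DCCXC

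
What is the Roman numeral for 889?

Convert 889 to Roman numerals:
  889 contains 1×500 (D)
  389 contains 3×100 (CCC)
  89 contains 1×50 (L)
  39 contains 3×10 (XXX)
  9 contains 1×9 (IX)

DCCCLXXXIX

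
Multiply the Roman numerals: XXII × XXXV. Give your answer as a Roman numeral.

XXII = 22
XXXV = 35
22 × 35 = 770

DCCLXX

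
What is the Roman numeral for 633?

Convert 633 to Roman numerals:
  633 contains 1×500 (D)
  133 contains 1×100 (C)
  33 contains 3×10 (XXX)
  3 contains 3×1 (III)

DCXXXIII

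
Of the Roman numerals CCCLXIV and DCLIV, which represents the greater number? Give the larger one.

CCCLXIV = 364
DCLIV = 654
654 is larger

DCLIV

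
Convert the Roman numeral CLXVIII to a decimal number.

CLXVIII: C=100, L=50, X=10, V=5, I=1, I=1, I=1
100 + 50 + 10 + 5 + 1 + 1 + 1 = 168

168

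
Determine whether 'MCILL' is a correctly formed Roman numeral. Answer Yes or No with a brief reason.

'MCILL': L should not appear more than once

No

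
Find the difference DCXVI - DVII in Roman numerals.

DCXVI = 616
DVII = 507
616 - 507 = 109

CIX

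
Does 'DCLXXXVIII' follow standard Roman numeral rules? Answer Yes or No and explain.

'DCLXXXVIII': Check the rules: uses only the symbols I, V, X, L, C, D, M; no symbol is repeated more than three times in a row; V, L and D each appear at most once; no smaller symbol precedes a larger one (values never increase from left to right). Value: D (500) + C (100) + L (50) + X (10) + X (10) + X (10) + V (5) + I (1) + I (1) + I (1) = 688. So it is a valid standard Roman numeral.

Yes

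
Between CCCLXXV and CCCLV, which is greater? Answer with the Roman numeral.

CCCLXXV = 375
CCCLV = 355
375 is larger

CCCLXXV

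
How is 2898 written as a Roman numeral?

Convert 2898 to Roman numerals:
  2898 contains 2×1000 (MM)
  898 contains 1×500 (D)
  398 contains 3×100 (CCC)
  98 contains 1×90 (XC)
  8 contains 1×5 (V)
  3 contains 3×1 (III)

MMDCCCXCVIII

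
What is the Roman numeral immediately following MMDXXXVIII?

MMDXXXVIII = 2538; next is 2539

MMDXXXIX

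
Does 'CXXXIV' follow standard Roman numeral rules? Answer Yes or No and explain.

'CXXXIV': Check the rules: uses only the symbols I, V, X, L, C, D, M; no symbol is repeated more than three times in a row; V, L and D each appear at most once; the only place a smaller symbol precedes a larger one is the allowed subtractive pair IV, the symbol right after such a pair (if any) is smaller than the pair's first symbol, and otherwise the values never increase from left to right. Value: C (100) + X (10) + X (10) + X (10) + IV (4) = 134. So it is a valid standard Roman numeral.

Yes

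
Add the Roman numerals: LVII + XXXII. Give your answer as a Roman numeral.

LVII = 57
XXXII = 32
57 + 32 = 89

LXXXIX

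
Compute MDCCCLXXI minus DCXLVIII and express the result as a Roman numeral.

MDCCCLXXI = 1871
DCXLVIII = 648
1871 - 648 = 1223

MCCXXIII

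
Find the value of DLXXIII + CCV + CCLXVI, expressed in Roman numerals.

DLXXIII = 573, CCV = 205, CCLXVI = 266
573 + 205 = 778
778 + 266 = 1044

MXLIV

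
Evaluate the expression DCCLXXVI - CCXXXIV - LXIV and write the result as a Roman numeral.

DCCLXXVI = 776, CCXXXIV = 234, LXIV = 64
776 - 234 = 542
542 - 64 = 478

CDLXXVIII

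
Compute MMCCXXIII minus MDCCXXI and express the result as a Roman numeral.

MMCCXXIII = 2223
MDCCXXI = 1721
2223 - 1721 = 502

DII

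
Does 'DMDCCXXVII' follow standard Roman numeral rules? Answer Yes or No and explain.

'DMDCCXXVII': D should not appear more than once

No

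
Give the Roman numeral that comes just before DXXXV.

DXXXV = 535, so the previous integer is 535 - 1 = 534

DXXXIV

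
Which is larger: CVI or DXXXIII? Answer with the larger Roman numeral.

CVI = 106
DXXXIII = 533
533 is larger

DXXXIII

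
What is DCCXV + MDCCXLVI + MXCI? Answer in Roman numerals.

DCCXV = 715, MDCCXLVI = 1746, MXCI = 1091
715 + 1746 = 2461
2461 + 1091 = 3552

MMMDLII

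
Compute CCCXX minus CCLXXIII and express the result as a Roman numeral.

CCCXX = 320
CCLXXIII = 273
320 - 273 = 47

XLVII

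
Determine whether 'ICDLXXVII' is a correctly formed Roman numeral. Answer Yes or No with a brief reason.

'ICDLXXVII': Invalid subtractive combination: IC

No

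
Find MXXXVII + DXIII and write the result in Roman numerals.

MXXXVII = 1037
DXIII = 513
1037 + 513 = 1550

MDL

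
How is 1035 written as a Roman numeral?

Convert 1035 to Roman numerals:
  1035 contains 1×1000 (M)
  35 contains 3×10 (XXX)
  5 contains 1×5 (V)

MXXXV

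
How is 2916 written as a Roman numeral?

Convert 2916 to Roman numerals:
  2916 contains 2×1000 (MM)
  916 contains 1×900 (CM)
  16 contains 1×10 (X)
  6 contains 1×5 (V)
  1 contains 1×1 (I)

MMCMXVI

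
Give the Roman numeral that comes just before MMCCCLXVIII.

MMCCCLXVIII = 2368, so the previous integer is 2368 - 1 = 2367

MMCCCLXVII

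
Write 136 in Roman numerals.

Convert 136 to Roman numerals:
  136 contains 1×100 (C)
  36 contains 3×10 (XXX)
  6 contains 1×5 (V)
  1 contains 1×1 (I)

CXXXVI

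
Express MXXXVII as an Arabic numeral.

MXXXVII: M=1000, X=10, X=10, X=10, V=5, I=1, I=1
1000 + 10 + 10 + 10 + 5 + 1 + 1 = 1037

1037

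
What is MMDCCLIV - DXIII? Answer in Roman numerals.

MMDCCLIV = 2754
DXIII = 513
2754 - 513 = 2241

MMCCXLI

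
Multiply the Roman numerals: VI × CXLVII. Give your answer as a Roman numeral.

VI = 6
CXLVII = 147
6 × 147 = 882

DCCCLXXXII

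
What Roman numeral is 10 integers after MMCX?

MMCX = 2110
2110 + 10 = 2120

MMCXX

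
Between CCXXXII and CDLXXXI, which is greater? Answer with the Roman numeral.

CCXXXII = 232
CDLXXXI = 481
481 is larger

CDLXXXI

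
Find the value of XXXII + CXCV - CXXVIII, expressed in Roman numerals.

XXXII = 32, CXCV = 195, CXXVIII = 128
32 + 195 = 227
227 - 128 = 99

XCIX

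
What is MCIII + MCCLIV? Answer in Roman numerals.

MCIII = 1103
MCCLIV = 1254
1103 + 1254 = 2357

MMCCCLVII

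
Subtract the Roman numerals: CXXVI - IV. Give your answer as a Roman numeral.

CXXVI = 126
IV = 4
126 - 4 = 122

CXXII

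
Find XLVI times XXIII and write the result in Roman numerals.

XLVI = 46
XXIII = 23
46 × 23 = 1058

MLVIII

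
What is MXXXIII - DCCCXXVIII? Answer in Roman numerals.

MXXXIII = 1033
DCCCXXVIII = 828
1033 - 828 = 205

CCV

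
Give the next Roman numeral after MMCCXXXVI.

MMCCXXXVI = 2236; next is 2237

MMCCXXXVII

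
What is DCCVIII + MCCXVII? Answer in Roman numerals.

DCCVIII = 708
MCCXVII = 1217
708 + 1217 = 1925

MCMXXV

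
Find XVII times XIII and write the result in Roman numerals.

XVII = 17
XIII = 13
17 × 13 = 221

CCXXI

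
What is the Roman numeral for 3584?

Convert 3584 to Roman numerals:
  3584 contains 3×1000 (MMM)
  584 contains 1×500 (D)
  84 contains 1×50 (L)
  34 contains 3×10 (XXX)
  4 contains 1×4 (IV)

MMMDLXXXIV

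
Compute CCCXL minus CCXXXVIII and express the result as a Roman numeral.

CCCXL = 340
CCXXXVIII = 238
340 - 238 = 102

CII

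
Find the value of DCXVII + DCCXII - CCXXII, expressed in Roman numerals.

DCXVII = 617, DCCXII = 712, CCXXII = 222
617 + 712 = 1329
1329 - 222 = 1107

MCVII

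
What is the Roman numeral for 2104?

Convert 2104 to Roman numerals:
  2104 contains 2×1000 (MM)
  104 contains 1×100 (C)
  4 contains 1×4 (IV)

MMCIV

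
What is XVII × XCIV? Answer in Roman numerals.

XVII = 17
XCIV = 94
17 × 94 = 1598

MDXCVIII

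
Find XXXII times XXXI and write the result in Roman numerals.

XXXII = 32
XXXI = 31
32 × 31 = 992

CMXCII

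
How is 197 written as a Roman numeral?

Convert 197 to Roman numerals:
  197 contains 1×100 (C)
  97 contains 1×90 (XC)
  7 contains 1×5 (V)
  2 contains 2×1 (II)

CXCVII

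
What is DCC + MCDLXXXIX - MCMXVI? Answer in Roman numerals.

DCC = 700, MCDLXXXIX = 1489, MCMXVI = 1916
700 + 1489 = 2189
2189 - 1916 = 273

CCLXXIII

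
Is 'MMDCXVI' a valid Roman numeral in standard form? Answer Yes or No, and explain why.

'MMDCXVI': Check the rules: uses only the symbols I, V, X, L, C, D, M; no symbol is repeated more than three times in a row; V, L and D each appear at most once; no smaller symbol precedes a larger one (values never increase from left to right). Value: M (1000) + M (1000) + D (500) + C (100) + X (10) + V (5) + I (1) = 2616. So it is a valid standard Roman numeral.

Yes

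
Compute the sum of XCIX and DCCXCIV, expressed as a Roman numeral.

XCIX = 99
DCCXCIV = 794
99 + 794 = 893

DCCCXCIII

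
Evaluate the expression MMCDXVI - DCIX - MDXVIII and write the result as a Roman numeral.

MMCDXVI = 2416, DCIX = 609, MDXVIII = 1518
2416 - 609 = 1807
1807 - 1518 = 289

CCLXXXIX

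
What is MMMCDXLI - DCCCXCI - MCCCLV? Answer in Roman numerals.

MMMCDXLI = 3441, DCCCXCI = 891, MCCCLV = 1355
3441 - 891 = 2550
2550 - 1355 = 1195

MCXCV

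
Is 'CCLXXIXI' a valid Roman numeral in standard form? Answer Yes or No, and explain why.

'CCLXXIXI': I cannot come right after the subtractive pair IX: once I is subtracted in IX, the next symbol must be smaller than I

No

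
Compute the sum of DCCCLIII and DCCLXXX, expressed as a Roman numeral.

DCCCLIII = 853
DCCLXXX = 780
853 + 780 = 1633

MDCXXXIII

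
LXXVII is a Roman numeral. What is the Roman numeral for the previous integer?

LXXVII = 77; previous is 76

LXXVI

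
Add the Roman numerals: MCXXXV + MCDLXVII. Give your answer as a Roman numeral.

MCXXXV = 1135
MCDLXVII = 1467
1135 + 1467 = 2602

MMDCII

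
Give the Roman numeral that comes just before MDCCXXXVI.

MDCCXXXVI = 1736; previous is 1735

MDCCXXXV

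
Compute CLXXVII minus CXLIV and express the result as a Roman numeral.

CLXXVII = 177
CXLIV = 144
177 - 144 = 33

XXXIII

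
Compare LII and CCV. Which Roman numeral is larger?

LII = 52
CCV = 205
205 is larger

CCV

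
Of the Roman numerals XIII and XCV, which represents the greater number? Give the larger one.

XIII = 13
XCV = 95
95 is larger

XCV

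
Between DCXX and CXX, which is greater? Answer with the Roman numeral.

DCXX = 620
CXX = 120
620 is larger

DCXX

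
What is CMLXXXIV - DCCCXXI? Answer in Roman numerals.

CMLXXXIV = 984
DCCCXXI = 821
984 - 821 = 163

CLXIII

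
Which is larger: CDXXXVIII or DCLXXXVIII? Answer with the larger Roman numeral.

CDXXXVIII = 438
DCLXXXVIII = 688
688 is larger

DCLXXXVIII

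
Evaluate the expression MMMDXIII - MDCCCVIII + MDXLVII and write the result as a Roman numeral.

MMMDXIII = 3513, MDCCCVIII = 1808, MDXLVII = 1547
3513 - 1808 = 1705
1705 + 1547 = 3252

MMMCCLII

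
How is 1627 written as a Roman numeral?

Convert 1627 to Roman numerals:
  1627 contains 1×1000 (M)
  627 contains 1×500 (D)
  127 contains 1×100 (C)
  27 contains 2×10 (XX)
  7 contains 1×5 (V)
  2 contains 2×1 (II)

MDCXXVII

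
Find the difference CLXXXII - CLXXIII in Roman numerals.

CLXXXII = 182
CLXXIII = 173
182 - 173 = 9

IX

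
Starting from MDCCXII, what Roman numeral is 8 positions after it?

MDCCXII = 1712
1712 + 8 = 1720

MDCCXX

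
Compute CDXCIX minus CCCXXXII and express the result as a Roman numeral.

CDXCIX = 499
CCCXXXII = 332
499 - 332 = 167

CLXVII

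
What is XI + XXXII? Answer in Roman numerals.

XI = 11
XXXII = 32
11 + 32 = 43

XLIII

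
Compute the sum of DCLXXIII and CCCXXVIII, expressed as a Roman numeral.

DCLXXIII = 673
CCCXXVIII = 328
673 + 328 = 1001

MI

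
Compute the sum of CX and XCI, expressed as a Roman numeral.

CX = 110
XCI = 91
110 + 91 = 201

CCI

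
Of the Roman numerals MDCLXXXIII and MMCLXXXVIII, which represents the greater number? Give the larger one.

MDCLXXXIII = 1683
MMCLXXXVIII = 2188
2188 is larger

MMCLXXXVIII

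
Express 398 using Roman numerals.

Convert 398 to Roman numerals:
  398 contains 3×100 (CCC)
  98 contains 1×90 (XC)
  8 contains 1×5 (V)
  3 contains 3×1 (III)

CCCXCVIII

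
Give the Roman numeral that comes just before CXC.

CXC = 190; previous is 189

CLXXXIX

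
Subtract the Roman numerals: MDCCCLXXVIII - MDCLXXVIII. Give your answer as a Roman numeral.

MDCCCLXXVIII = 1878
MDCLXXVIII = 1678
1878 - 1678 = 200

CC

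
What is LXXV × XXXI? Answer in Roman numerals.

LXXV = 75
XXXI = 31
75 × 31 = 2325

MMCCCXXV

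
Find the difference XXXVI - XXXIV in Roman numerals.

XXXVI = 36
XXXIV = 34
36 - 34 = 2

II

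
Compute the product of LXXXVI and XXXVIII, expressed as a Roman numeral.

LXXXVI = 86
XXXVIII = 38
86 × 38 = 3268

MMMCCLXVIII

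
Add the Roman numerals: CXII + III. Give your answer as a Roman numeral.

CXII = 112
III = 3
112 + 3 = 115

CXV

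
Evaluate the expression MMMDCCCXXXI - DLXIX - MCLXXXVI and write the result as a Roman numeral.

MMMDCCCXXXI = 3831, DLXIX = 569, MCLXXXVI = 1186
3831 - 569 = 3262
3262 - 1186 = 2076

MMLXXVI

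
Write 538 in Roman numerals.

Convert 538 to Roman numerals:
  538 contains 1×500 (D)
  38 contains 3×10 (XXX)
  8 contains 1×5 (V)
  3 contains 3×1 (III)

DXXXVIII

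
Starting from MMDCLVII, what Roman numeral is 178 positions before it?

MMDCLVII = 2657
2657 - 178 = 2479

MMCDLXXIX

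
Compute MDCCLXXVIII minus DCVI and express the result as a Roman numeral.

MDCCLXXVIII = 1778
DCVI = 606
1778 - 606 = 1172

MCLXXII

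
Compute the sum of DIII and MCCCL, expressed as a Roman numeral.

DIII = 503
MCCCL = 1350
503 + 1350 = 1853

MDCCCLIII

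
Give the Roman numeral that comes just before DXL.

DXL = 540, so the previous integer is 540 - 1 = 539

DXXXIX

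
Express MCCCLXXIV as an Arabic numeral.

MCCCLXXIV: M=1000, C=100, C=100, C=100, L=50, X=10, X=10, IV=4
1000 + 100 + 100 + 100 + 50 + 10 + 10 + 4 = 1374

1374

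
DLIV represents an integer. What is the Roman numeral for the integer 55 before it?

DLIV = 554
554 - 55 = 499

CDXCIX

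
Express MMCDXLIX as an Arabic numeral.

MMCDXLIX: M=1000, M=1000, CD=400, XL=40, IX=9
1000 + 1000 + 400 + 40 + 9 = 2449

2449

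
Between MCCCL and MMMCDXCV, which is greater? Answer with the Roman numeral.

MCCCL = 1350
MMMCDXCV = 3495
3495 is larger

MMMCDXCV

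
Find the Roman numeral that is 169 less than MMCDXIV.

MMCDXIV = 2414
2414 - 169 = 2245

MMCCXLV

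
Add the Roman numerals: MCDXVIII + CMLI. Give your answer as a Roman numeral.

MCDXVIII = 1418
CMLI = 951
1418 + 951 = 2369

MMCCCLXIX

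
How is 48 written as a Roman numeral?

Convert 48 to Roman numerals:
  48 contains 1×40 (XL)
  8 contains 1×5 (V)
  3 contains 3×1 (III)

XLVIII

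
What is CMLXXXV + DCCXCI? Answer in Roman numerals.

CMLXXXV = 985
DCCXCI = 791
985 + 791 = 1776

MDCCLXXVI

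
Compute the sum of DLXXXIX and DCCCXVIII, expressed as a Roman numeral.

DLXXXIX = 589
DCCCXVIII = 818
589 + 818 = 1407

MCDVII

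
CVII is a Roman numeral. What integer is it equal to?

CVII: C=100, V=5, I=1, I=1
100 + 5 + 1 + 1 = 107

107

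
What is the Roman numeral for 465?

Convert 465 to Roman numerals:
  465 contains 1×400 (CD)
  65 contains 1×50 (L)
  15 contains 1×10 (X)
  5 contains 1×5 (V)

CDLXV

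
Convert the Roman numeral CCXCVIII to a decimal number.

CCXCVIII: C=100, C=100, XC=90, V=5, I=1, I=1, I=1
100 + 100 + 90 + 5 + 1 + 1 + 1 = 298

298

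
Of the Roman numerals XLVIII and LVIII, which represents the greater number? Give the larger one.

XLVIII = 48
LVIII = 58
58 is larger

LVIII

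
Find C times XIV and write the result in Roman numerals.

C = 100
XIV = 14
100 × 14 = 1400

MCD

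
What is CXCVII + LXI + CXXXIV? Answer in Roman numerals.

CXCVII = 197, LXI = 61, CXXXIV = 134
197 + 61 = 258
258 + 134 = 392

CCCXCII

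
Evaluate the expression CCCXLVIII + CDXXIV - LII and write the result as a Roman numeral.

CCCXLVIII = 348, CDXXIV = 424, LII = 52
348 + 424 = 772
772 - 52 = 720

DCCXX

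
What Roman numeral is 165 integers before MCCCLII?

MCCCLII = 1352
1352 - 165 = 1187

MCLXXXVII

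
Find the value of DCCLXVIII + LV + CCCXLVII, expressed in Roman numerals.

DCCLXVIII = 768, LV = 55, CCCXLVII = 347
768 + 55 = 823
823 + 347 = 1170

MCLXX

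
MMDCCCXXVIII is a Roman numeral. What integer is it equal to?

MMDCCCXXVIII: M=1000, M=1000, D=500, C=100, C=100, C=100, X=10, X=10, V=5, I=1, I=1, I=1
1000 + 1000 + 500 + 100 + 100 + 100 + 10 + 10 + 5 + 1 + 1 + 1 = 2828

2828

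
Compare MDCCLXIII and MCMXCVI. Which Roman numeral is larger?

MDCCLXIII = 1763
MCMXCVI = 1996
1996 is larger

MCMXCVI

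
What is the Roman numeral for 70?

Convert 70 to Roman numerals:
  70 contains 1×50 (L)
  20 contains 2×10 (XX)

LXX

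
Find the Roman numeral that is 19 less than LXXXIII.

LXXXIII = 83
83 - 19 = 64

LXIV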